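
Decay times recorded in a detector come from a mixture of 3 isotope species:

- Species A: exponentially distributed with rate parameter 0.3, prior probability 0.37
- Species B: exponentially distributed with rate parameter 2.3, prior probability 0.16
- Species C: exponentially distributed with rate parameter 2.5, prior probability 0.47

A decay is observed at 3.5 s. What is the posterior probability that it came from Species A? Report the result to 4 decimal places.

0.9922

Apply Bayes' rule: the posterior for each component is proportional to its prior times its likelihood at x.
Evaluate each component's likelihood at the observed value:
  p_A = 0.104981
  p_B = 0.000733934
  p_C = 0.000396153
Multiply by the mixture weights:
  w_A·p_A = 0.37 × 0.104981 = 0.0388431
  w_B·p_B = 0.16 × 0.000733934 = 0.00011743
  w_C·p_C = 0.47 × 0.000396153 = 0.000186192
Evidence: 0.0388431 + 0.00011743 + 0.000186192 = 0.0391467
So the posterior for Species A is 0.0388431 / 0.0391467 ≈ 0.9922.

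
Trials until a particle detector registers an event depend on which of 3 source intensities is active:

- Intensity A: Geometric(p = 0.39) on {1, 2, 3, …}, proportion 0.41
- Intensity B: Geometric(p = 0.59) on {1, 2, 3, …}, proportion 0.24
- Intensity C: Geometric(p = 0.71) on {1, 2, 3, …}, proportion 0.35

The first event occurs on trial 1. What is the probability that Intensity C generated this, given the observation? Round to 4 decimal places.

Apply Bayes' rule: the posterior for each component is proportional to its prior times its likelihood at x.
Geometric probabilities:
  p_A = 0.39
  p_B = 0.59
  p_C = 0.71
Weight by the priors:
  P(Z=A)·p_A = 0.41 × 0.39 = 0.1599
  P(Z=B)·p_B = 0.24 × 0.59 = 0.1416
  P(Z=C)·p_C = 0.35 × 0.71 = 0.2485
Sum: 0.1599 + 0.1416 + 0.2485 = 0.55
So the posterior for Intensity C is 0.2485 / 0.55 ≈ 0.4518.

0.4518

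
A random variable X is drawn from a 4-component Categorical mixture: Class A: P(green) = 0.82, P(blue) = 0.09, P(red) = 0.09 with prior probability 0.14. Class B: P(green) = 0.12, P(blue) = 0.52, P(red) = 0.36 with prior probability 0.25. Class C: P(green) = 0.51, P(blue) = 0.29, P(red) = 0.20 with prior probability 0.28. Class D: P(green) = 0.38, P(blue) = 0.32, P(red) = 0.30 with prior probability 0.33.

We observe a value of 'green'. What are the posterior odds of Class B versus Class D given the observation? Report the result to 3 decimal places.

Posterior odds = (w_i f_i(x)) / (w_j f_j(x)); the normalising sum cancels.
Component likelihoods at x = 'green':
  f_A = 0.82
  f_B = 0.12
  f_C = 0.51
  f_D = 0.38
0.03 / 0.1254 ≈ 0.239

0.239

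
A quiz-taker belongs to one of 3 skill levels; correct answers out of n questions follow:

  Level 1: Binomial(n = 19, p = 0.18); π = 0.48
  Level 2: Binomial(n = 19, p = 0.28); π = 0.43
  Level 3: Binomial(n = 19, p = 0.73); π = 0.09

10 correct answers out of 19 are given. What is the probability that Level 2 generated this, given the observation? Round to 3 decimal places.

Apply Bayes' rule: the posterior for each component is proportional to its prior times its likelihood at x.
Evaluate each component's likelihood at the observed value:
  L_1 = C(19,10)·0.18^10·0.82^9 = 92378·3.57047e-08·0.16762 = 0.000552864
  L_2 = C(19,10)·0.28^10·0.72^9 = 92378·2.96197e-06·0.0519987 = 0.0142279
  L_3 = C(19,10)·0.73^10·0.27^9 = 92378·0.0429763·7.6256e-06 = 0.0302741
Prior × likelihood for each component:
  π_1·L_1 = 0.48 × 0.000552864 = 0.000265375
  π_2·L_2 = 0.43 × 0.0142279 = 0.006118
  π_3·L_3 = 0.09 × 0.0302741 = 0.00272467
Normaliser: 0.000265375 + 0.006118 + 0.00272467 = 0.00910805
P(Level 2 | x) = 0.006118 / 0.00910805 ≈ 0.672

0.672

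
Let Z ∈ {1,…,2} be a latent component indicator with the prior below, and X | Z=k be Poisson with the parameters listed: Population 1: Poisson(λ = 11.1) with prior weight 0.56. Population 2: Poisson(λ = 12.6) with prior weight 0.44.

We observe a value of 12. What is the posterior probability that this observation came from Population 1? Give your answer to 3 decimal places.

0.555

P(component k | x) = w_k·f_k(x) / marginal(x), where marginal(x) = Σ_j w_j·f_j(x).
Evaluate each component's likelihood at the observed value:
  L_1 = e^(−11.1)·11.1^12/12! = 0.110375
  L_2 = e^(−12.6)·12.6^12/12! = 0.11272
Weight by the priors:
  w_1·L_1 = 0.56 × 0.110375 = 0.0618099
  w_2·L_2 = 0.44 × 0.11272 = 0.0495966
Marginal: 0.0618099 + 0.0495966 = 0.111406
P(Population 1 | x) ≈ 0.555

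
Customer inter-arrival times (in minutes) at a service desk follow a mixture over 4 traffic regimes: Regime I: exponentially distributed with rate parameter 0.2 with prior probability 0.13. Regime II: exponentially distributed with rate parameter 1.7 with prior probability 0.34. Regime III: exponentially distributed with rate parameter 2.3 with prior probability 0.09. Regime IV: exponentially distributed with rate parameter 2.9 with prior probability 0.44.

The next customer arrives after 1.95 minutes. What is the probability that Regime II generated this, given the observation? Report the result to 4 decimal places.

0.4625

Posterior ∝ prior × likelihood, so P(k | x) ∝ π_k f_k(x); normalise over all components.
Component likelihoods at x = 1.95 minutes:
  L_I = 0.135411
  L_II = 0.0617679
  L_III = 0.0259368
  L_IV = 0.0101499
Weight by the priors:
  π_I·L_I = 0.13 × 0.135411 = 0.0176035
  π_II·L_II = 0.34 × 0.0617679 = 0.0210011
  π_III·L_III = 0.09 × 0.0259368 = 0.00233432
  π_IV·L_IV = 0.44 × 0.0101499 = 0.00446597
Denominator: 0.0176035 + 0.0210011 + 0.00233432 + 0.00446597 = 0.0454048
So the posterior for Regime II is 0.0210011 / 0.0454048 ≈ 0.4625.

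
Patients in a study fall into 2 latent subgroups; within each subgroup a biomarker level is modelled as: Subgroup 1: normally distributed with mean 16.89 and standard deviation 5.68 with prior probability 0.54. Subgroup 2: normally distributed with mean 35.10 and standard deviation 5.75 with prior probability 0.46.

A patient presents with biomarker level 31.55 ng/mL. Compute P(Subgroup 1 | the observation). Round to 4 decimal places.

0.0489

Apply Bayes' rule: the posterior for each component is proportional to its prior times its likelihood at x.
Evaluate each component's likelihood at the observed value:
  L_1 = (1/(5.68·√(2π)))·exp(−(31.55−16.89)²/(2·5.68²)) = 0.070236·exp(-3.33074) = 0.00251211
  L_2 = (1/(5.75·√(2π)))·exp(−(31.55−35.10)²/(2·5.75²)) = 0.069381·exp(-0.19059) = 0.0573419
Unnormalised posteriors:
  π_1·L_1 = 0.54 × 0.00251211 = 0.00135654
  π_2·L_2 = 0.46 × 0.0573419 = 0.0263773
Normaliser: 0.00135654 + 0.0263773 = 0.0277338
P(Subgroup 1 | 31.55 ng/mL) = 0.00135654 / 0.0277338 ≈ 0.0489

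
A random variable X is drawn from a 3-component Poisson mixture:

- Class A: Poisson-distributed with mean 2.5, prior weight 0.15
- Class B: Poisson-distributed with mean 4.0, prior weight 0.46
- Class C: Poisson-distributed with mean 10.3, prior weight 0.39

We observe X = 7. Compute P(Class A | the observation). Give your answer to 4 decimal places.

P(component k | x) = P(Z=k)·f_k(x) / marginal(x), where marginal(x) = Σ_j P(Z=j)·f_j(x).
Evaluate each component's likelihood at the observed value:
  f_A = e^(−2.5)·2.5^7/7! = 0.00994062
  f_B = e^(−4.0)·4.0^7/7! = 0.0595404
  f_C = e^(−10.3)·10.3^7/7! = 0.0820724
Unnormalised posteriors:
  P(Z=A)·f_A = 0.15 × 0.00994062 = 0.00149109
  P(Z=B)·f_B = 0.46 × 0.0595404 = 0.0273886
  P(Z=C)·f_C = 0.39 × 0.0820724 = 0.0320082
Denominator: 0.00149109 + 0.0273886 + 0.0320082 = 0.0608879
P(Class A | data) ≈ 0.0245

0.0245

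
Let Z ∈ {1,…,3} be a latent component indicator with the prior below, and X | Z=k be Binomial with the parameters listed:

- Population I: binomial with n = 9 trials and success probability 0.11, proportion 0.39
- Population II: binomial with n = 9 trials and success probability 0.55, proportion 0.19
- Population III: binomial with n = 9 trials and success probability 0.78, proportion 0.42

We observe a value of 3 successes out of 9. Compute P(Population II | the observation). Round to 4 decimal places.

0.4834

By Bayes' theorem, P(k | x) = w_k f_k(x) / Σ_j w_j f_j(x).
Evaluate each component's likelihood at the observed value:
  p_I = 0.0555645
  p_II = 0.116049
  p_III = 0.00451959
Weight by the priors:
  w_I·p_I = 0.39 × 0.0555645 = 0.0216702
  w_II·p_II = 0.19 × 0.116049 = 0.0220494
  w_III·p_III = 0.42 × 0.00451959 = 0.00189823
Marginal: 0.0216702 + 0.0220494 + 0.00189823 = 0.0456177
P(Population II | x) ≈ 0.4834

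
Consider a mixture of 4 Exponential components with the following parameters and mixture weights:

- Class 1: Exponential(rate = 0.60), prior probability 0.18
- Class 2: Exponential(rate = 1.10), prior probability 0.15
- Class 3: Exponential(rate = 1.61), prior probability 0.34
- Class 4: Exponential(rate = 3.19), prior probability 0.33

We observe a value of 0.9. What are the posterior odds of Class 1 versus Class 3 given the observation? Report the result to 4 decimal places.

Posterior odds = (w_i f_i(x)) / (w_j f_j(x)); the normalising sum cancels.
Component likelihoods at x = 0.9:
  f_1 = 0.349649
  f_2 = 0.408734
  f_3 = 0.378036
  f_4 = 0.180689
Odds = (0.18/0.34) × (0.349649/0.378036) = 0.529412 × 0.924909 ≈ 0.4897

0.4897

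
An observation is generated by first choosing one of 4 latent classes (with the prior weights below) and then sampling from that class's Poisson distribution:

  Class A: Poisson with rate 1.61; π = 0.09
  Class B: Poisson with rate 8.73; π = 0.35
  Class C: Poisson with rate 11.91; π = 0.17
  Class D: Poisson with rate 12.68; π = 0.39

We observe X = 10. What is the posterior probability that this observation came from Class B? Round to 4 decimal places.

By Bayes' theorem, P(k | x) = π_k f_k(x) / Σ_j π_j f_j(x).
Component likelihoods at x = 10:
  L_A = e^(−1.61)·1.61^10/10! = 6.44587e-06
  L_B = e^(−8.73)·8.73^10/10! = 0.114548
  L_C = e^(−11.91)·11.91^10/10! = 0.106392
  L_D = e^(−12.68)·12.68^10/10! = 0.092167
Prior × likelihood for each component:
  π_A·L_A = 0.09 × 6.44587e-06 = 5.80128e-07
  π_B·L_B = 0.35 × 0.114548 = 0.0400919
  π_C·L_C = 0.17 × 0.106392 = 0.0180866
  π_D·L_D = 0.39 × 0.092167 = 0.0359451
Evidence: 5.80128e-07 + 0.0400919 + 0.0180866 + 0.0359451 = 0.0941242
Responsibility of Class B: 0.0400919 / 0.0941242 ≈ 0.4259

0.4259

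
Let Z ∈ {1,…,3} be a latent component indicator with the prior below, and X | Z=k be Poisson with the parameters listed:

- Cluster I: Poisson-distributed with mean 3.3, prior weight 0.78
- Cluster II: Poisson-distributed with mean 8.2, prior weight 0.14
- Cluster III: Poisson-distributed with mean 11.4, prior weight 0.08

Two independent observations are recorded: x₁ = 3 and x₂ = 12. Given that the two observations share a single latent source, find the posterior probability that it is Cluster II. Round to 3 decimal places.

Posterior ∝ prior × likelihood, so P(k | x) ∝ P(Z=k) f_k(x); normalise over all components.
Since both observations come from the same component, the likelihood for component k is f_k(x₁)·f_k(x₂).
  L_I = [e^(−3.3)·3.3^3/3! = 0.220912] × [0.000128428] = 2.83712e-05
  L_II = [e^(−8.2)·8.2^3/3! = 0.0252392] × [0.0529925] = 0.00133749
  L_III = [e^(−11.4)·11.4^3/3! = 0.00276443] × [0.112607] = 0.000311294
Prior × likelihood for each component:
  P(Z=I)·L_I = 0.78 × 2.83712e-05 = 2.21295e-05
  P(Z=II)·L_II = 0.14 × 0.00133749 = 0.000187248
  P(Z=III)·L_III = 0.08 × 0.000311294 = 2.49035e-05
Denominator: 2.21295e-05 + 0.000187248 + 2.49035e-05 = 0.000234281
P(Cluster II | x₁,x₂) ≈ 0.799

0.799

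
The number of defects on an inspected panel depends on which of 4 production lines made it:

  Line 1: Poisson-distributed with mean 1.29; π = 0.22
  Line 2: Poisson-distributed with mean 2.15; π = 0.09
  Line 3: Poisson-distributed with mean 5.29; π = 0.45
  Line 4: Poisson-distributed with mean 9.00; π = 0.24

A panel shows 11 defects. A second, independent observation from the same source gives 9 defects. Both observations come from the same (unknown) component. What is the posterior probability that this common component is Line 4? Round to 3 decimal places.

0.930

The responsibility of component k is P(Z=k) f_k(x) divided by Σ_j P(Z=j) f_j(x).
Since both observations come from the same component, the likelihood for component k is f_k(x₁)·f_k(x₂).
  L_1 = [1.13525e-07] × [7.5042e-06] = 8.51914e-13
  L_2 = [1.32414e-05] × [0.000315101] = 4.17238e-09
  L_3 = [0.0114667] × [0.0450734] = 0.000516844
  L_4 = [0.0970201] × [0.131756] = 0.0127829
Prior × likelihood for each component:
  P(Z=1)·L_1 = 0.22 × 8.51914e-13 = 1.87421e-13
  P(Z=2)·L_2 = 0.09 × 4.17238e-09 = 3.75514e-10
  P(Z=3)·L_3 = 0.45 × 0.000516844 = 0.00023258
  P(Z=4)·L_4 = 0.24 × 0.0127829 = 0.00306791
Sum: 1.87421e-13 + 3.75514e-10 + 0.00023258 + 0.00306791 = 0.00330049
So the posterior for Line 4 is 0.00306791 / 0.00330049 ≈ 0.930.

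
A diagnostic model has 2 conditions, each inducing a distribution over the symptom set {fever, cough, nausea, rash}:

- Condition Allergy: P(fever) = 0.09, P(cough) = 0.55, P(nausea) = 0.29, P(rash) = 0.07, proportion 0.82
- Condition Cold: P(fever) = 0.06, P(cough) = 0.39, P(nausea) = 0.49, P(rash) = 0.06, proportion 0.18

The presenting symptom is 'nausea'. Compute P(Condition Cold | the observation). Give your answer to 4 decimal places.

P(component k | x) = w_k·f_k(x) / marginal(x), where marginal(x) = Σ_j w_j·f_j(x).
Categorical probabilities:
  f_Allergy = 0.29
  f_Cold = 0.49
Prior × likelihood for each component:
  w_Allergy·f_Allergy = 0.82 × 0.29 = 0.2378
  w_Cold·f_Cold = 0.18 × 0.49 = 0.0882
Denominator: 0.2378 + 0.0882 = 0.326
So the posterior for Condition Cold is 0.0882 / 0.326 ≈ 0.2706.

0.2706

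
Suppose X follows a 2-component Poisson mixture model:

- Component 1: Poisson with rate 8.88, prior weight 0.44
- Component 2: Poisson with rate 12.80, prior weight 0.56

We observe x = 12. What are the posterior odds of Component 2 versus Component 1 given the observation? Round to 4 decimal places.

Posterior odds = (π_i f_i(x)) / (π_j f_j(x)); the normalising sum cancels.
Evaluate each component's likelihood at the observed value:
  L_1 = e^(−8.88)·8.88^12/12! = 0.0698367
  L_2 = e^(−12.80)·12.80^12/12! = 0.111484
0.0624311 / 0.0307281 ≈ 2.0317

2.0317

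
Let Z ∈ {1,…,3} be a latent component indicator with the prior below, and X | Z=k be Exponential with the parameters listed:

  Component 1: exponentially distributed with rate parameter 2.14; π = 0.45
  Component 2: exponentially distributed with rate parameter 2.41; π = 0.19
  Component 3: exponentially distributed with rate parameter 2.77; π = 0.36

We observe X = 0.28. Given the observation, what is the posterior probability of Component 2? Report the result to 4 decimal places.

P(component k | x) = π_k·f_k(x) / marginal(x), where marginal(x) = Σ_j π_j·f_j(x).
Exponential densities:
  p_1 = 1.1754
  p_2 = 1.22731
  p_3 = 1.27538
Multiply by the mixture weights:
  π_1·p_1 = 0.45 × 1.1754 = 0.528929
  π_2·p_2 = 0.19 × 1.22731 = 0.233189
  π_3·p_3 = 0.36 × 1.27538 = 0.459138
Normaliser: 0.528929 + 0.233189 + 0.459138 = 1.22126
P(Component 2 | data) = 0.233189 / 1.22126 ≈ 0.1909

0.1909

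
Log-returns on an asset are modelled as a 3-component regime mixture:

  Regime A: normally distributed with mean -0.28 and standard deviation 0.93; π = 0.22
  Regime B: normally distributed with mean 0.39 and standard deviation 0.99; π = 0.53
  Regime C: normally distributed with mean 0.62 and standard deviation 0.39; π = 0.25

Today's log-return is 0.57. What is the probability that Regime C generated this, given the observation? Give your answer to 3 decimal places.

0.482

Apply Bayes' rule: the posterior for each component is proportional to its prior times its likelihood at x.
Normal densities:
  f_A = 0.282509
  f_B = 0.396366
  f_C = 1.01456
Weight by the priors:
  P(Z=A)·f_A = 0.22 × 0.282509 = 0.0621519
  P(Z=B)·f_B = 0.53 × 0.396366 = 0.210074
  P(Z=C)·f_C = 0.25 × 1.01456 = 0.253639
Sum: 0.0621519 + 0.210074 + 0.253639 = 0.525865
So the posterior for Regime C is 0.253639 / 0.525865 ≈ 0.482.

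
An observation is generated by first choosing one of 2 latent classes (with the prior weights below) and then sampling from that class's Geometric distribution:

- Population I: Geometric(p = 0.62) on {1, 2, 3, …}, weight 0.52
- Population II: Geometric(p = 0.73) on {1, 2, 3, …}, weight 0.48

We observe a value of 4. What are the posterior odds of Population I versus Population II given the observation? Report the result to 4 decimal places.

Posterior odds = (π_i f_i(x)) / (π_j f_j(x)); the normalising sum cancels.
Component likelihoods at x = 4:
  L_I = 0.0340206
  L_II = 0.0143686
0.0176907 / 0.00689692 ≈ 2.5650

2.5650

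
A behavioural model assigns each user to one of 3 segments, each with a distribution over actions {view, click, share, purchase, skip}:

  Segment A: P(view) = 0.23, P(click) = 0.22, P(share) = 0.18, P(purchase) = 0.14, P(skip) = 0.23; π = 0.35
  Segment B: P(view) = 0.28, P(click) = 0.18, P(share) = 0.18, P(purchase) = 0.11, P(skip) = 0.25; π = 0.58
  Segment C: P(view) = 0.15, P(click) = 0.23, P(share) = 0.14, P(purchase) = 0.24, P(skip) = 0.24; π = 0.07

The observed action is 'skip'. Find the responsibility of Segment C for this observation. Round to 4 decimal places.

The responsibility of component k is π_k f_k(x) divided by Σ_j π_j f_j(x).
Component likelihoods at x = 'skip':
  L_A = P(skip | comp) = 0.23
  L_B = P(skip | comp) = 0.25
  L_C = P(skip | comp) = 0.24
Unnormalised posteriors:
  π_A·L_A = 0.35 × 0.23 = 0.0805
  π_B·L_B = 0.58 × 0.25 = 0.145
  π_C·L_C = 0.07 × 0.24 = 0.0168
Denominator: 0.0805 + 0.145 + 0.0168 = 0.2423
P(Segment C | 'skip') ≈ 0.0693

0.0693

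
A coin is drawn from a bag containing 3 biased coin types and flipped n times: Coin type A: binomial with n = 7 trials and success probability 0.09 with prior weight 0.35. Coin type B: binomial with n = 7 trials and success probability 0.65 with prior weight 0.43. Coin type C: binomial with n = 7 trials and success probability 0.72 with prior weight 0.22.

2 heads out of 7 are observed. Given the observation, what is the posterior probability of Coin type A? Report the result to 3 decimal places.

By Bayes' theorem, P(k | x) = w_k f_k(x) / Σ_j w_j f_j(x).
Binomial probabilities:
  f_A = C(7,2)·0.09^2·0.91^5 = 21·0.0081·0.624032 = 0.106148
  f_B = C(7,2)·0.65^2·0.35^5 = 21·0.4225·0.00525219 = 0.0466
  f_C = C(7,2)·0.72^2·0.28^5 = 21·0.5184·0.00172104 = 0.0187359
Unnormalised posteriors:
  w_A·f_A = 0.35 × 0.106148 = 0.0371518
  w_B·f_B = 0.43 × 0.0466 = 0.020038
  w_C·f_C = 0.22 × 0.0187359 = 0.0041219
Marginal: 0.0371518 + 0.020038 + 0.0041219 = 0.0613117
Responsibility of Coin type A: 0.0371518 / 0.0613117 ≈ 0.606

0.606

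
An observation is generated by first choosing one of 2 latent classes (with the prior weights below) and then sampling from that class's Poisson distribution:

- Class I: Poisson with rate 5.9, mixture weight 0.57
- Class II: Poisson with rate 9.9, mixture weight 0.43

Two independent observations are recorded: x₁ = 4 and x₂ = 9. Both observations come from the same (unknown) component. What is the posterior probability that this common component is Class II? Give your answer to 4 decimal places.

0.1746

The responsibility of component k is π_k f_k(x) divided by Σ_j π_j f_j(x).
Since both observations come from the same component, the likelihood for component k is f_k(x₁)·f_k(x₂).
  p_I = [0.138312] × [0.0653985] = 0.00904538
  p_II = [0.0200823] × [0.12631] = 0.0025366
Unnormalised posteriors:
  π_I·p_I = 0.57 × 0.00904538 = 0.00515587
  π_II·p_II = 0.43 × 0.0025366 = 0.00109074
Sum: 0.00515587 + 0.00109074 = 0.00624661
Responsibility of Class II: 0.00109074 / 0.00624661 ≈ 0.1746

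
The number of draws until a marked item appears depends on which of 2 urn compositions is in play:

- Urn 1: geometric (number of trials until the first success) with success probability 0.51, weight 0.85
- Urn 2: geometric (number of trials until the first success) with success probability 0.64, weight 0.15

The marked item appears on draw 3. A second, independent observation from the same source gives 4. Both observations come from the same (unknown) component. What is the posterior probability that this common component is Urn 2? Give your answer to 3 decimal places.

The responsibility of component k is w_k f_k(x) divided by Σ_j w_j f_j(x).
Since both observations come from the same component, the likelihood for component k is f_k(x₁)·f_k(x₂).
  L_1 = [0.122451] × [0.060001] = 0.00734718
  L_2 = [0.082944] × [0.0298598] = 0.00247669
Weight by the priors:
  w_1·L_1 = 0.85 × 0.00734718 = 0.0062451
  w_2·L_2 = 0.15 × 0.00247669 = 0.000371504
Evidence: 0.0062451 + 0.000371504 = 0.00661661
So the posterior for Urn 2 is 0.000371504 / 0.00661661 ≈ 0.056.

0.056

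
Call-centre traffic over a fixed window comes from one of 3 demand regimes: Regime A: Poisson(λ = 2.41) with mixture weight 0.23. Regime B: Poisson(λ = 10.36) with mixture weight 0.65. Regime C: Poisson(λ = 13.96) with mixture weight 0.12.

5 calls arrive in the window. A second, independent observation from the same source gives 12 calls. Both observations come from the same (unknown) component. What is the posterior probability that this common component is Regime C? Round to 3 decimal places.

0.021

By Bayes' theorem, P(k | x) = w_k f_k(x) / Σ_j w_j f_j(x).
Since both observations come from the same component, the likelihood for component k is f_k(x₁)·f_k(x₂).
  f_A = [e^(−2.41)·2.41^5/5! = 0.0608491] × [7.1981e-06] = 4.37998e-07
  f_B = [e^(−10.36)·10.36^5/5! = 0.0315012] × [0.101086] = 0.00318431
  f_C = [e^(−13.96)·13.96^5/5! = 0.0038238] × [0.0989776] = 0.00037847
Prior × likelihood for each component:
  w_A·f_A = 0.23 × 4.37998e-07 = 1.0074e-07
  w_B·f_B = 0.65 × 0.00318431 = 0.0020698
  w_C·f_C = 0.12 × 0.00037847 = 4.54165e-05
Evidence: 1.0074e-07 + 0.0020698 + 4.54165e-05 = 0.00211532
So the posterior for Regime C is 4.54165e-05 / 0.00211532 ≈ 0.021.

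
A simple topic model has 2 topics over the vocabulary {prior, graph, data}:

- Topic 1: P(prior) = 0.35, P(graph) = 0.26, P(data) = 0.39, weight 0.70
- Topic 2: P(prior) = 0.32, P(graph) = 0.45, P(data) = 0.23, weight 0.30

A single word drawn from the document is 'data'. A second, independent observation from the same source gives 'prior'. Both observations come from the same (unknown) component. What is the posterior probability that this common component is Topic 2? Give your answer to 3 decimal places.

Apply Bayes' rule: the posterior for each component is proportional to its prior times its likelihood at x.
Since both observations come from the same component, the likelihood for component k is f_k(x₁)·f_k(x₂).
  p_1 = [P(data | comp) = 0.39] × [0.35] = 0.1365
  p_2 = [P(data | comp) = 0.23] × [0.32] = 0.0736
Weight by the priors:
  P(Z=1)·p_1 = 0.70 × 0.1365 = 0.09555
  P(Z=2)·p_2 = 0.30 × 0.0736 = 0.02208
Marginal: 0.09555 + 0.02208 = 0.11763
P(Topic 2 | x₁, x₂) = 0.02208 / 0.11763 ≈ 0.188

0.188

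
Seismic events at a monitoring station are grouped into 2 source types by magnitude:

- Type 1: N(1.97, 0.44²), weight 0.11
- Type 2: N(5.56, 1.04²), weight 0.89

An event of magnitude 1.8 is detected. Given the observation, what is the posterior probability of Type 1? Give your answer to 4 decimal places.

P(component k | x) = π_k·f_k(x) / marginal(x), where marginal(x) = Σ_j π_j·f_j(x).
Evaluate each component's likelihood at the observed value:
  f_1 = 0.841477
  f_2 = 0.000556601
Unnormalised posteriors:
  π_1·f_1 = 0.11 × 0.841477 = 0.0925625
  π_2·f_2 = 0.89 × 0.000556601 = 0.000495375
Denominator: 0.0925625 + 0.000495375 = 0.0930579
Responsibility of Type 1: 0.0925625 / 0.0930579 ≈ 0.9947

0.9947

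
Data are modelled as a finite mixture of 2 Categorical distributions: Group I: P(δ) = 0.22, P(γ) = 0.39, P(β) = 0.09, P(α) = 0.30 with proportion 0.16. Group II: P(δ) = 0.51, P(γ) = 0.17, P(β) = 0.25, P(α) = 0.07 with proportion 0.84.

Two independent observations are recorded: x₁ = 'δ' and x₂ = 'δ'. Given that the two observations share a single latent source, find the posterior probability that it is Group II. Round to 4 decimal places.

0.9658

P(component k | x) = π_k·f_k(x) / marginal(x), where marginal(x) = Σ_j π_j·f_j(x).
Since both observations come from the same component, the likelihood for component k is f_k(x₁)·f_k(x₂).
  f_I = [0.22] × [0.22] = 0.0484
  f_II = [0.51] × [0.51] = 0.2601
Weight by the priors:
  π_I·f_I = 0.16 × 0.0484 = 0.007744
  π_II·f_II = 0.84 × 0.2601 = 0.218484
Evidence: 0.007744 + 0.218484 = 0.226228
So the posterior for Group II is 0.218484 / 0.226228 ≈ 0.9658.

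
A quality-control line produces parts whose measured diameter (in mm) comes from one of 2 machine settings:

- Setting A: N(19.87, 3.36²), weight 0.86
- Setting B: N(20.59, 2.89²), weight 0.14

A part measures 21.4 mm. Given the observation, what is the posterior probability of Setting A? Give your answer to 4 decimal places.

P(component k | x) = π_k·f_k(x) / marginal(x), where marginal(x) = Σ_j π_j·f_j(x).
Component likelihoods at x = 21.4 mm:
  f_A = 0.10704
  f_B = 0.132725
Unnormalised posteriors:
  π_A·f_A = 0.86 × 0.10704 = 0.0920542
  π_B·f_B = 0.14 × 0.132725 = 0.0185816
Denominator: 0.0920542 + 0.0185816 = 0.110636
So the posterior for Setting A is 0.0920542 / 0.110636 ≈ 0.8320.

0.8320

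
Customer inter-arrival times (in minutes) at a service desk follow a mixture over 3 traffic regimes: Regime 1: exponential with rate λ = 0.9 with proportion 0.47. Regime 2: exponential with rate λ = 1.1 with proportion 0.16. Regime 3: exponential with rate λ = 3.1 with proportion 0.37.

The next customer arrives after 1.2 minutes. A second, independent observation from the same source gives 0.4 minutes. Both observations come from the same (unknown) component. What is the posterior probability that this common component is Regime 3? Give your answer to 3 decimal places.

The responsibility of component k is π_k f_k(x) divided by Σ_j π_j f_j(x).
Since both observations come from the same component, the likelihood for component k is f_k(x₁)·f_k(x₂).
  f_1 = [0.305636] × [0.627909] = 0.191911
  f_2 = [0.293849] × [0.70844] = 0.208174
  f_3 = [0.0751253] × [0.897091] = 0.0673942
Prior × likelihood for each component:
  π_1·f_1 = 0.47 × 0.191911 = 0.0901984
  π_2·f_2 = 0.16 × 0.208174 = 0.0333079
  π_3·f_3 = 0.37 × 0.0673942 = 0.0249359
Normaliser: 0.0901984 + 0.0333079 + 0.0249359 = 0.148442
Responsibility of Regime 3: 0.0249359 / 0.148442 ≈ 0.168

0.168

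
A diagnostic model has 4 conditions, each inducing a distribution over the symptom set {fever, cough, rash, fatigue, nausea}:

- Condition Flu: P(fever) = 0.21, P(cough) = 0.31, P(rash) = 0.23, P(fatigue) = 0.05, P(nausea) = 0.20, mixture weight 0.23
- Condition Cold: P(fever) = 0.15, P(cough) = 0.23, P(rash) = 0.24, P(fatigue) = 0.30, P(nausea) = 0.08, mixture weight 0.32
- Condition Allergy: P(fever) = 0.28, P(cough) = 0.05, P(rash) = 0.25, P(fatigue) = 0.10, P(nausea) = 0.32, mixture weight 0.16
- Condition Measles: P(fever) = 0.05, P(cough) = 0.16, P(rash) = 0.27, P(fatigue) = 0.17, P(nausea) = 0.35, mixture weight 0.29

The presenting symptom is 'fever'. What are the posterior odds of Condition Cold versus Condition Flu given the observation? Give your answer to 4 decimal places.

0.9938

The posterior odds equal the prior odds times the likelihood ratio: (P(Z=i)/P(Z=j))·(f_i(x)/f_j(x)).
Categorical probabilities:
  p_Flu = 0.21
  p_Cold = 0.15
  p_Allergy = 0.28
  p_Measles = 0.05
Odds = (0.32/0.23) × (0.15/0.21) = 1.3913 × 0.714286 ≈ 0.9938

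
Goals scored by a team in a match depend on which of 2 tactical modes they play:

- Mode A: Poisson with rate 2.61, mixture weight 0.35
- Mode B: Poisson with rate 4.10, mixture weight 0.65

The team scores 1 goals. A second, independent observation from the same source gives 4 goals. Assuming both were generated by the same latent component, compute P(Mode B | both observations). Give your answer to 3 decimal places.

Apply Bayes' rule: the posterior for each component is proportional to its prior times its likelihood at x.
Since both observations come from the same component, the likelihood for component k is f_k(x₁)·f_k(x₂).
  p_A = [e^(−2.61)·2.61^1/1! = 0.191925] × [0.142181] = 0.0272882
  p_B = [e^(−4.10)·4.10^1/1! = 0.067948] × [0.195127] = 0.0132585
Weight by the priors:
  w_A·p_A = 0.35 × 0.0272882 = 0.00955085
  w_B·p_B = 0.65 × 0.0132585 = 0.008618
Sum: 0.00955085 + 0.008618 = 0.0181689
So the posterior for Mode B is 0.008618 / 0.0181689 ≈ 0.474.

0.474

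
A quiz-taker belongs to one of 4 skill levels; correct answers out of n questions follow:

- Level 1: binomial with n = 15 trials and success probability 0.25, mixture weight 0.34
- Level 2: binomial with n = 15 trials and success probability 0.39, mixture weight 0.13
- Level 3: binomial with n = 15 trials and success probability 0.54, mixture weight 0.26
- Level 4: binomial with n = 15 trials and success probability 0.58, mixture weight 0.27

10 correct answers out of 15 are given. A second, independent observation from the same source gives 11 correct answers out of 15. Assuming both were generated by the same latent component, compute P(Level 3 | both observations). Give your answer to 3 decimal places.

The responsibility of component k is π_k f_k(x) divided by Σ_j π_j f_j(x).
Since both observations come from the same component, the likelihood for component k is f_k(x₁)·f_k(x₂).
  L_1 = [C(15,10)·0.25^10·0.75^5 = 3003·9.53674e-07·0.237305 = 0.000679613] × [0.000102972] = 6.99809e-08
  L_2 = [C(15,10)·0.39^10·0.61^5 = 3003·8.14041e-05·0.0844596 = 0.0206467] × [0.00600016] = 0.000123883
  L_3 = [C(15,10)·0.54^10·0.46^5 = 3003·0.00210833·0.0205963 = 0.130401] × [0.0695817] = 0.00907355
  L_4 = [C(15,10)·0.58^10·0.42^5 = 3003·0.00430804·0.0130691 = 0.169076] × [0.10613] = 0.017944
Weight by the priors:
  π_1·L_1 = 0.34 × 6.99809e-08 = 2.37935e-08
  π_2·L_2 = 0.13 × 0.000123883 = 1.61048e-05
  π_3·L_3 = 0.26 × 0.00907355 = 0.00235912
  π_4·L_4 = 0.27 × 0.017944 = 0.00484488
Evidence: 2.37935e-08 + 1.61048e-05 + 0.00235912 + 0.00484488 = 0.00722013
P(Level 3 | x₁,x₂) ≈ 0.327

0.327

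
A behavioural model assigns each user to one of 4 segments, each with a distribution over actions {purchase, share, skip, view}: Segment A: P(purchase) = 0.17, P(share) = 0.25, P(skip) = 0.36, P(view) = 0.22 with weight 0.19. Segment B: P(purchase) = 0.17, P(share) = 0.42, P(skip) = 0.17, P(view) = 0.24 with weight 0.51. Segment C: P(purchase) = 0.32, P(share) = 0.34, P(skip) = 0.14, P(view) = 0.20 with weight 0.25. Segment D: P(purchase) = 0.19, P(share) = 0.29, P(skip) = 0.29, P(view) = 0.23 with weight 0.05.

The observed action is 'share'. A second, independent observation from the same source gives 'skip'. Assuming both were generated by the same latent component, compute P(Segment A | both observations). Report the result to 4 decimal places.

0.2456

By Bayes' theorem, P(k | x) = w_k f_k(x) / Σ_j w_j f_j(x).
Since both observations come from the same component, the likelihood for component k is f_k(x₁)·f_k(x₂).
  L_A = [0.25] × [0.36] = 0.09
  L_B = [0.42] × [0.17] = 0.0714
  L_C = [0.34] × [0.14] = 0.0476
  L_D = [0.29] × [0.29] = 0.0841
Multiply by the mixture weights:
  w_A·L_A = 0.19 × 0.09 = 0.0171
  w_B·L_B = 0.51 × 0.0714 = 0.036414
  w_C·L_C = 0.25 × 0.0476 = 0.0119
  w_D·L_D = 0.05 × 0.0841 = 0.004205
Marginal: 0.0171 + 0.036414 + 0.0119 + 0.004205 = 0.069619
Responsibility of Segment A: 0.0171 / 0.069619 ≈ 0.2456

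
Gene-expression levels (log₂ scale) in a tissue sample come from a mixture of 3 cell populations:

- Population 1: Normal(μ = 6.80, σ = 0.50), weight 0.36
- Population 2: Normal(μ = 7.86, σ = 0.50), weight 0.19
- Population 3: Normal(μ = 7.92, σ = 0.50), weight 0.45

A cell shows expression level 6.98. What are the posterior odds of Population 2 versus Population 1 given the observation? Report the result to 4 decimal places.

0.1197

The posterior odds equal the prior odds times the likelihood ratio: (π_i/π_j)·(f_i(x)/f_j(x)).
Evaluate each component's likelihood at the observed value:
  L_1 = (1/(0.50·√(2π)))·exp(−(6.98−6.80)²/(2·0.50²)) = 0.797885·exp(-0.06480) = 0.747821
  L_2 = (1/(0.50·√(2π)))·exp(−(6.98−7.86)²/(2·0.50²)) = 0.797885·exp(-1.54880) = 0.169553
  L_3 = (1/(0.50·√(2π)))·exp(−(6.98−7.92)²/(2·0.50²)) = 0.797885·exp(-1.76720) = 0.136287
Posterior odds = (π_2·L_2) / (π_1·L_1) = (0.19·0.169553) / (0.36·0.747821) = 0.032215 / 0.269216 ≈ 0.1197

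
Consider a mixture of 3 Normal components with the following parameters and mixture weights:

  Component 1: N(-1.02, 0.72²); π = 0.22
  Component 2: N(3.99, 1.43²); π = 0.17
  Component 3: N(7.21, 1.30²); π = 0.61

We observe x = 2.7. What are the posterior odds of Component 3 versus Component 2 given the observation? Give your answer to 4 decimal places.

0.0144

Since P(k|x) ∝ π_k f_k(x), the posterior odds are π_i f_i(x) / (π_j f_j(x)).
Normal densities:
  L_1 = 8.85019e-07
  L_2 = 0.185722
  L_3 = 0.00074727
0.000455835 / 0.0315728 ≈ 0.0144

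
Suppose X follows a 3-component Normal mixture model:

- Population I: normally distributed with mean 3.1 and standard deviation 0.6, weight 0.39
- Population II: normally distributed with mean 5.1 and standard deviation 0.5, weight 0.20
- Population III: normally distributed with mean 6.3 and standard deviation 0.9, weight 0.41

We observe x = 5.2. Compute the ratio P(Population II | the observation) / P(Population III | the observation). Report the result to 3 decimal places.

1.816

Only the two components matter; the odds are (P(Z=i) f_i(x)) / (P(Z=j) f_j(x)).
Evaluate each component's likelihood at the observed value:
  f_I = 0.00145447
  f_II = 0.782085
  f_III = 0.210033
0.156417 / 0.0861134 ≈ 1.816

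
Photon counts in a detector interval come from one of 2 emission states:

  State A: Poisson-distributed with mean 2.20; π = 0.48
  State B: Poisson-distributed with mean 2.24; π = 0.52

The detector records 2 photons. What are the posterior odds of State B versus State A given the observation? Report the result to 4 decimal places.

1.0790

Since P(k|x) ∝ π_k f_k(x), the posterior odds are π_i f_i(x) / (π_j f_j(x)).
Component likelihoods at x = 2 photons:
  p_A = 0.268144
  p_B = 0.267083
Posterior odds = (π_B·p_B) / (π_A·p_A) = (0.52·0.267083) / (0.48·0.268144) = 0.138883 / 0.128709 ≈ 1.0790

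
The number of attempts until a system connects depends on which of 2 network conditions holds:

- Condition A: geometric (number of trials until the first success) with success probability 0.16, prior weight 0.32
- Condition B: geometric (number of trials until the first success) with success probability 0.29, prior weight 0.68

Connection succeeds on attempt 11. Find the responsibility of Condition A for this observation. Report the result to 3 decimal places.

0.582

Posterior ∝ prior × likelihood, so P(k | x) ∝ π_k f_k(x); normalise over all components.
Evaluate each component's likelihood at the observed value:
  f_A = 0.0279842
  f_B = 0.00944021
Unnormalised posteriors:
  π_A·f_A = 0.32 × 0.0279842 = 0.00895494
  π_B·f_B = 0.68 × 0.00944021 = 0.00641934
Denominator: 0.00895494 + 0.00641934 = 0.0153743
Responsibility of Condition A: 0.00895494 / 0.0153743 ≈ 0.582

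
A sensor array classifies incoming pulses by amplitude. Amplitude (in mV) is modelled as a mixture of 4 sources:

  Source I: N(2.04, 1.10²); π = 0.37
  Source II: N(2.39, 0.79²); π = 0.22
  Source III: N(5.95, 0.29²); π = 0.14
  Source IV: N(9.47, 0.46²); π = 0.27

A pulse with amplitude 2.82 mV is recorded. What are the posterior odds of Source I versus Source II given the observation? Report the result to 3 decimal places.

The posterior odds equal the prior odds times the likelihood ratio: (w_i/w_j)·(f_i(x)/f_j(x)).
Evaluate each component's likelihood at the observed value:
  p_I = 0.282055
  p_II = 0.435461
  p_III = 6.96298e-26
  p_IV = 3.60022e-46
Odds = (0.37/0.22) × (0.282055/0.435461) = 1.68182 × 0.647715 ≈ 1.089

1.089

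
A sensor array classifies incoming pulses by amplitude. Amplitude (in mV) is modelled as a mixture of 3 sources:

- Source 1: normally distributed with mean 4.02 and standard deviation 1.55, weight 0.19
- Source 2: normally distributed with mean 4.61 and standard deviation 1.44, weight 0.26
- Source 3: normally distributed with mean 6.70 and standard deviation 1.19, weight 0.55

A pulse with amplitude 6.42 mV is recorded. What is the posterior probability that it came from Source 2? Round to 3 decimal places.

0.144

Posterior ∝ prior × likelihood, so P(k | x) ∝ π_k f_k(x); normalise over all components.
Normal densities:
  f_1 = (1/(1.55·√(2π)))·exp(−(6.42−4.02)²/(2·1.55²)) = 0.257382·exp(-1.19875) = 0.0776189
  f_2 = (1/(1.44·√(2π)))·exp(−(6.42−4.61)²/(2·1.44²)) = 0.277043·exp(-0.78995) = 0.12574
  f_3 = (1/(1.19·√(2π)))·exp(−(6.42−6.70)²/(2·1.19²)) = 0.335246·exp(-0.02768) = 0.326093
Unnormalised posteriors:
  π_1·f_1 = 0.19 × 0.0776189 = 0.0147476
  π_2·f_2 = 0.26 × 0.12574 = 0.0326925
  π_3·f_3 = 0.55 × 0.326093 = 0.179351
Sum: 0.0147476 + 0.0326925 + 0.179351 = 0.226791
So the posterior for Source 2 is 0.0326925 / 0.226791 ≈ 0.144.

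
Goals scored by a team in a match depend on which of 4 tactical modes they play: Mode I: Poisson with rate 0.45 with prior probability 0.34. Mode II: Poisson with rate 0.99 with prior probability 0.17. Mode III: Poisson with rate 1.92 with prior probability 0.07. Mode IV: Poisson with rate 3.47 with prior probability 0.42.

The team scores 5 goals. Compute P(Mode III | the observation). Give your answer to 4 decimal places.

Apply Bayes' rule: the posterior for each component is proportional to its prior times its likelihood at x.
Poisson probabilities:
  f_I = e^(−0.45)·0.45^5/5! = 9.80503e-05
  f_II = e^(−0.99)·0.99^5/5! = 0.00294471
  f_III = e^(−1.92)·1.92^5/5! = 0.0318772
  f_IV = e^(−3.47)·3.47^5/5! = 0.130456
Unnormalised posteriors:
  π_I·f_I = 0.34 × 9.80503e-05 = 3.33371e-05
  π_II·f_II = 0.17 × 0.00294471 = 0.000500601
  π_III·f_III = 0.07 × 0.0318772 = 0.0022314
  π_IV·f_IV = 0.42 × 0.130456 = 0.0547915
Evidence: 3.33371e-05 + 0.000500601 + 0.0022314 + 0.0547915 = 0.0575569
P(Mode III | the observation) ≈ 0.0388

0.0388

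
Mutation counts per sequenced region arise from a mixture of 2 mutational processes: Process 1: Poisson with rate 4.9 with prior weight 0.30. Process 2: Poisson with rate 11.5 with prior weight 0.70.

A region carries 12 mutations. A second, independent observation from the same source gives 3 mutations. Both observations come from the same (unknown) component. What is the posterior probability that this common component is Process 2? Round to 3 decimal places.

0.609

The responsibility of component k is π_k f_k(x) divided by Σ_j π_j f_j(x).
Since both observations come from the same component, the likelihood for component k is f_k(x₁)·f_k(x₂).
  p_1 = [0.00297833] × [0.146014] = 0.000434878
  p_2 = [0.113149] × [0.00256777] = 0.00029054
Multiply by the mixture weights:
  π_1·p_1 = 0.30 × 0.000434878 = 0.000130463
  π_2·p_2 = 0.70 × 0.00029054 = 0.000203378
Denominator: 0.000130463 + 0.000203378 = 0.000333841
Responsibility of Process 2: 0.000203378 / 0.000333841 ≈ 0.609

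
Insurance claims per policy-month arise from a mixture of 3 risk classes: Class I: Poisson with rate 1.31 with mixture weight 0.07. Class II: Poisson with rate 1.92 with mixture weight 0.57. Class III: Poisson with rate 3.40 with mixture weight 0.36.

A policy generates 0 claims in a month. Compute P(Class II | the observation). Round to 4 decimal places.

0.7300

By Bayes' theorem, P(k | x) = π_k f_k(x) / Σ_j π_j f_j(x).
Evaluate each component's likelihood at the observed value:
  L_I = 0.26982
  L_II = 0.146607
  L_III = 0.0333733
Multiply by the mixture weights:
  π_I·L_I = 0.07 × 0.26982 = 0.0188874
  π_II·L_II = 0.57 × 0.146607 = 0.083566
  π_III·L_III = 0.36 × 0.0333733 = 0.0120144
Evidence: 0.0188874 + 0.083566 + 0.0120144 = 0.114468
So the posterior for Class II is 0.083566 / 0.114468 ≈ 0.7300.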